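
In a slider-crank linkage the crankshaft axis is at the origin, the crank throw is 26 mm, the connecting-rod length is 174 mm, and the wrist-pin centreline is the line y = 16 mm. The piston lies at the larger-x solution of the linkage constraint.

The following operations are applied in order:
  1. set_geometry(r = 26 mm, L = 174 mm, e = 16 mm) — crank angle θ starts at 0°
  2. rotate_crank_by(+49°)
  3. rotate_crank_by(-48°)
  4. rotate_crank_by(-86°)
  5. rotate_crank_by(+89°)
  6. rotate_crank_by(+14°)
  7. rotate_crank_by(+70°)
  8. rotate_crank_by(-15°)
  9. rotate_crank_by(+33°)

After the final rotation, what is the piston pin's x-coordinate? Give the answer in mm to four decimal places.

166.6009

set_geometry: r = 26 mm, L = 174 mm, e = 16 mm; θ ← 0°
rotate_crank_by(+49°): θ ← 0° +49° = 49°
rotate_crank_by(-48°): θ ← 49° -48° = 1°
rotate_crank_by(-86°): θ ← 1° -86° = -85°
rotate_crank_by(+89°): θ ← -85° +89° = 4°
rotate_crank_by(+14°): θ ← 4° +14° = 18°
rotate_crank_by(+70°): θ ← 18° +70° = 88°
rotate_crank_by(-15°): θ ← 88° -15° = 73°
rotate_crank_by(+33°): θ ← 73° +33° = 106°
crank pin P = (r cos θ, r sin θ) = (-7.166571, 24.992804)
h = r sin θ − e = 24.992804 − 16 = 8.992804
x = r cos θ + √(L² − h²) = -7.166571 + √(30276.0 − 80.8705) = -7.166571 + 173.767458 = 166.600887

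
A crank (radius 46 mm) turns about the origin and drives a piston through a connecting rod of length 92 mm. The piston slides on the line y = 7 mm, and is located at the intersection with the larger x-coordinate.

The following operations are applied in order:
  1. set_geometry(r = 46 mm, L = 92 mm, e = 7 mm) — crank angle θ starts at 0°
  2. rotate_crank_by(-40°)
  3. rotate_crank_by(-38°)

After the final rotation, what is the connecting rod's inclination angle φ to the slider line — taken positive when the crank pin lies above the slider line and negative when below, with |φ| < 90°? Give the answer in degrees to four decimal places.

-34.4135

set_geometry: r = 46 mm, L = 92 mm, e = 7 mm; θ ← 0°
rotate_crank_by(-40°): θ ← 0° -40° = -40°
rotate_crank_by(-38°): θ ← -40° -38° = -78°
crank pin P = (r cos θ, r sin θ) = (9.563938, -44.994790)
h = r sin θ − e = -44.994790 − 7 = -51.994790
sin φ = h / L = -51.994790 / 92 = -0.56516076
φ = arcsin(-0.56516076) = -34.413455°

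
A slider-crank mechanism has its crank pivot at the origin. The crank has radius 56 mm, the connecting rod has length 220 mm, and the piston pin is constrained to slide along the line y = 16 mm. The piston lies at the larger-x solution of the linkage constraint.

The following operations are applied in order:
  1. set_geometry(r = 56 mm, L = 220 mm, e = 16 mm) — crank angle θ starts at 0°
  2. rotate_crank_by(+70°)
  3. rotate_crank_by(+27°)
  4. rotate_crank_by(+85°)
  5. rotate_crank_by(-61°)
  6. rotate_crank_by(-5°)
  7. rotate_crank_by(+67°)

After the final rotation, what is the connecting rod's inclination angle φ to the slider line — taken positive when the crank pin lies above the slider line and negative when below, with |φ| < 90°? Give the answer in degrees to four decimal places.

set_geometry: r = 56 mm, L = 220 mm, e = 16 mm; θ ← 0°
rotate_crank_by(+70°): θ ← 0° +70° = 70°
rotate_crank_by(+27°): θ ← 70° +27° = 97°
rotate_crank_by(+85°): θ ← 97° +85° = 182°
rotate_crank_by(-61°): θ ← 182° -61° = 121°
rotate_crank_by(-5°): θ ← 121° -5° = 116°
rotate_crank_by(+67°): θ ← 116° +67° = 183°
crank pin P = (r cos θ, r sin θ) = (-55.923254, -2.930814)
h = r sin θ − e = -2.930814 − 16 = -18.930814
sin φ = h / L = -18.930814 / 220 = -0.08604915
φ = arcsin(-0.08604915) = -4.936358°

-4.9364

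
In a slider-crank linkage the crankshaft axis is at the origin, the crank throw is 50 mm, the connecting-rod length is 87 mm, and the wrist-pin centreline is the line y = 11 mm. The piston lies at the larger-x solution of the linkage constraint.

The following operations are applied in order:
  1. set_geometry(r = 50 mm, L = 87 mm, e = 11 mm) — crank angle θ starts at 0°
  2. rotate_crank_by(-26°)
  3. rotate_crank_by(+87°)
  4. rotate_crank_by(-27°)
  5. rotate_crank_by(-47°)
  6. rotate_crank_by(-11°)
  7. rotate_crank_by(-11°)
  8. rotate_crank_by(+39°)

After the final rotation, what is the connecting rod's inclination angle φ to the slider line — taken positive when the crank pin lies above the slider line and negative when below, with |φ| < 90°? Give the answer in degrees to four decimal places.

-4.9535

set_geometry: r = 50 mm, L = 87 mm, e = 11 mm; θ ← 0°
rotate_crank_by(-26°): θ ← 0° -26° = -26°
rotate_crank_by(+87°): θ ← -26° +87° = 61°
rotate_crank_by(-27°): θ ← 61° -27° = 34°
rotate_crank_by(-47°): θ ← 34° -47° = -13°
rotate_crank_by(-11°): θ ← -13° -11° = -24°
rotate_crank_by(-11°): θ ← -24° -11° = -35°
rotate_crank_by(+39°): θ ← -35° +39° = 4°
crank pin P = (r cos θ, r sin θ) = (49.878203, 3.487824)
h = r sin θ − e = 3.487824 − 11 = -7.512176
sin φ = h / L = -7.512176 / 87 = -0.08634685
φ = arcsin(-0.08634685) = -4.953479°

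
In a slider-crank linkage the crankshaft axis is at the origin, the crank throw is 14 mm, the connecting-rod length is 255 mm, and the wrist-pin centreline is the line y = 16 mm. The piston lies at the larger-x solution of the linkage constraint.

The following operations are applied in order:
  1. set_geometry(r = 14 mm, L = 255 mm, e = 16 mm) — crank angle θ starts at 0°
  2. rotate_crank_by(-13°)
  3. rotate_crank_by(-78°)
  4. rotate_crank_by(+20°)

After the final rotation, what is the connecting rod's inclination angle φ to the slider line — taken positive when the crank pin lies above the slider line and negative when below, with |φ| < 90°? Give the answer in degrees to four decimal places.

-6.5838

set_geometry: r = 14 mm, L = 255 mm, e = 16 mm; θ ← 0°
rotate_crank_by(-13°): θ ← 0° -13° = -13°
rotate_crank_by(-78°): θ ← -13° -78° = -91°
rotate_crank_by(+20°): θ ← -91° +20° = -71°
crank pin P = (r cos θ, r sin θ) = (4.557954, -13.237260)
h = r sin θ − e = -13.237260 − 16 = -29.237260
sin φ = h / L = -29.237260 / 255 = -0.11465592
φ = arcsin(-0.11465592) = -6.583780°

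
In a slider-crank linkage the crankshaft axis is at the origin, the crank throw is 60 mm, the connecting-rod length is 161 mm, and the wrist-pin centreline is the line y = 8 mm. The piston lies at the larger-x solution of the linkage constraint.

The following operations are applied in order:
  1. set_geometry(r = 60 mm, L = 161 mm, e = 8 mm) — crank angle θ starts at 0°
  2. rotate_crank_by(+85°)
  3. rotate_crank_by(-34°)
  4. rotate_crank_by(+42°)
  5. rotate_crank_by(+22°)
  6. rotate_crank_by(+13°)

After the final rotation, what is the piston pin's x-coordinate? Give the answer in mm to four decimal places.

set_geometry: r = 60 mm, L = 161 mm, e = 8 mm; θ ← 0°
rotate_crank_by(+85°): θ ← 0° +85° = 85°
rotate_crank_by(-34°): θ ← 85° -34° = 51°
rotate_crank_by(+42°): θ ← 51° +42° = 93°
rotate_crank_by(+22°): θ ← 93° +22° = 115°
rotate_crank_by(+13°): θ ← 115° +13° = 128°
crank pin P = (r cos θ, r sin θ) = (-36.939689, 47.280645)
h = r sin θ − e = 47.280645 − 8 = 39.280645
x = r cos θ + √(L² − h²) = -36.939689 + √(25921.0 − 1542.9691) = -36.939689 + 156.134656 = 119.194968

119.1950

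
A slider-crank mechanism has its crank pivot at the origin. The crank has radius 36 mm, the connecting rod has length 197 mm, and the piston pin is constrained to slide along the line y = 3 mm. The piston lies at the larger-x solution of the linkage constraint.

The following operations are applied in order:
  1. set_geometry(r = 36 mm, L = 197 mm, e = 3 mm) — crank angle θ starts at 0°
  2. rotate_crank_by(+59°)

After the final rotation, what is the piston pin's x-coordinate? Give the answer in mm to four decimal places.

213.5617

set_geometry: r = 36 mm, L = 197 mm, e = 3 mm; θ ← 0°
rotate_crank_by(+59°): θ ← 0° +59° = 59°
crank pin P = (r cos θ, r sin θ) = (18.541371, 30.858023)
h = r sin θ − e = 30.858023 − 3 = 27.858023
x = r cos θ + √(L² − h²) = 18.541371 + √(38809.0 − 776.0694) = 18.541371 + 195.020334 = 213.561704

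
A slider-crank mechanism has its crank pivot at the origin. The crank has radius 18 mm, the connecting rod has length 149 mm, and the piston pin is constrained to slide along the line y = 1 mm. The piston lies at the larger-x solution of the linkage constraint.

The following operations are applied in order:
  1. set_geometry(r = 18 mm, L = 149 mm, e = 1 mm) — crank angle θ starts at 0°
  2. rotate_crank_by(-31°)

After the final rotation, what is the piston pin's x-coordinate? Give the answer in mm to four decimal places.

164.0746

set_geometry: r = 18 mm, L = 149 mm, e = 1 mm; θ ← 0°
rotate_crank_by(-31°): θ ← 0° -31° = -31°
crank pin P = (r cos θ, r sin θ) = (15.429011, -9.270685)
h = r sin θ − e = -9.270685 − 1 = -10.270685
x = r cos θ + √(L² − h²) = 15.429011 + √(22201.0 − 105.4870) = 15.429011 + 148.645595 = 164.074607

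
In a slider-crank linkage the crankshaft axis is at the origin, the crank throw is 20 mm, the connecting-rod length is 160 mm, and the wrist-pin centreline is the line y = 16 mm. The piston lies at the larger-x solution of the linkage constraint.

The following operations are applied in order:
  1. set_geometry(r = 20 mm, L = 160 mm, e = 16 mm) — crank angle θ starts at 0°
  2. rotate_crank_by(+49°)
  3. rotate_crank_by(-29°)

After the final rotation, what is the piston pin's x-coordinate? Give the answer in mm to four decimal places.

set_geometry: r = 20 mm, L = 160 mm, e = 16 mm; θ ← 0°
rotate_crank_by(+49°): θ ← 0° +49° = 49°
rotate_crank_by(-29°): θ ← 49° -29° = 20°
crank pin P = (r cos θ, r sin θ) = (18.793852, 6.840403)
h = r sin θ − e = 6.840403 − 16 = -9.159597
x = r cos θ + √(L² − h²) = 18.793852 + √(25600.0 − 83.8982) = 18.793852 + 159.737603 = 178.531455

178.5315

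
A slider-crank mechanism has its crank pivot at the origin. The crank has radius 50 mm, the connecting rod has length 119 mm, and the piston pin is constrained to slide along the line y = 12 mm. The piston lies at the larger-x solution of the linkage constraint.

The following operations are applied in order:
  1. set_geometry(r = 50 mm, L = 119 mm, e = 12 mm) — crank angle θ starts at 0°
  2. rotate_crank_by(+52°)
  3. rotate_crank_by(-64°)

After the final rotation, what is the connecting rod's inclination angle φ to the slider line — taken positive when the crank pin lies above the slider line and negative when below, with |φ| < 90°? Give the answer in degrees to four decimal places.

set_geometry: r = 50 mm, L = 119 mm, e = 12 mm; θ ← 0°
rotate_crank_by(+52°): θ ← 0° +52° = 52°
rotate_crank_by(-64°): θ ← 52° -64° = -12°
crank pin P = (r cos θ, r sin θ) = (48.907380, -10.395585)
h = r sin θ − e = -10.395585 − 12 = -22.395585
sin φ = h / L = -22.395585 / 119 = -0.18819819
φ = arcsin(-0.18819819) = -10.847651°

-10.8477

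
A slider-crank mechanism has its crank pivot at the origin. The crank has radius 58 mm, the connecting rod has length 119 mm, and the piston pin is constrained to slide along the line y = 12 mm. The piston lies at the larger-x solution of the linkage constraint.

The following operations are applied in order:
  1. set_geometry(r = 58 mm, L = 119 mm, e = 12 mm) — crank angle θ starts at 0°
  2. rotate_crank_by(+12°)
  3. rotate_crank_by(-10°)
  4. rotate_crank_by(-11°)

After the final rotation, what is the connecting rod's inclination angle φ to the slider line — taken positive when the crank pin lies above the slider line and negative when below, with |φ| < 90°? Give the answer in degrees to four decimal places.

set_geometry: r = 58 mm, L = 119 mm, e = 12 mm; θ ← 0°
rotate_crank_by(+12°): θ ← 0° +12° = 12°
rotate_crank_by(-10°): θ ← 12° -10° = 2°
rotate_crank_by(-11°): θ ← 2° -11° = -9°
crank pin P = (r cos θ, r sin θ) = (57.285924, -9.073199)
h = r sin θ − e = -9.073199 − 12 = -21.073199
sin φ = h / L = -21.073199 / 119 = -0.17708571
φ = arcsin(-0.17708571) = -10.200056°

-10.2001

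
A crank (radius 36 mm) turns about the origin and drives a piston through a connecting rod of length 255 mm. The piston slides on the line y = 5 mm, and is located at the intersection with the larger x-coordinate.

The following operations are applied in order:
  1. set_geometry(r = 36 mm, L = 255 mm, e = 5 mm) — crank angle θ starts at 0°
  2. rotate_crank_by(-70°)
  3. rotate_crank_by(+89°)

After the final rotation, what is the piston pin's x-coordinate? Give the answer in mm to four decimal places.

288.9501

set_geometry: r = 36 mm, L = 255 mm, e = 5 mm; θ ← 0°
rotate_crank_by(-70°): θ ← 0° -70° = -70°
rotate_crank_by(+89°): θ ← -70° +89° = 19°
crank pin P = (r cos θ, r sin θ) = (34.038669, 11.720454)
h = r sin θ − e = 11.720454 − 5 = 6.720454
x = r cos θ + √(L² − h²) = 34.038669 + √(65025.0 − 45.1645) = 34.038669 + 254.911427 = 288.950096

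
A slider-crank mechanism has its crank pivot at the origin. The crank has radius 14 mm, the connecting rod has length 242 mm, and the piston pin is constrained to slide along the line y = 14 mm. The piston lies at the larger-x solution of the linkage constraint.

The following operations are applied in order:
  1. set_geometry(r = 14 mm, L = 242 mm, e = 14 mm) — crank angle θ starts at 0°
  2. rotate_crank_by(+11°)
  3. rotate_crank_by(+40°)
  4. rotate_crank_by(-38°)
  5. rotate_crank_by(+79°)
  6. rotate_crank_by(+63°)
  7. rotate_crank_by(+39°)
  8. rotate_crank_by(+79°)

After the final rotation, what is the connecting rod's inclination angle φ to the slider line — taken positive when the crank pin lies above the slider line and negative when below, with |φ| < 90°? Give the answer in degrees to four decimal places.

set_geometry: r = 14 mm, L = 242 mm, e = 14 mm; θ ← 0°
rotate_crank_by(+11°): θ ← 0° +11° = 11°
rotate_crank_by(+40°): θ ← 11° +40° = 51°
rotate_crank_by(-38°): θ ← 51° -38° = 13°
rotate_crank_by(+79°): θ ← 13° +79° = 92°
rotate_crank_by(+63°): θ ← 92° +63° = 155°
rotate_crank_by(+39°): θ ← 155° +39° = 194°
rotate_crank_by(+79°): θ ← 194° +79° = 273°
crank pin P = (r cos θ, r sin θ) = (0.732703, -13.980813)
h = r sin θ − e = -13.980813 − 14 = -27.980813
sin φ = h / L = -27.980813 / 242 = -0.11562320
φ = arcsin(-0.11562320) = -6.639571°

-6.6396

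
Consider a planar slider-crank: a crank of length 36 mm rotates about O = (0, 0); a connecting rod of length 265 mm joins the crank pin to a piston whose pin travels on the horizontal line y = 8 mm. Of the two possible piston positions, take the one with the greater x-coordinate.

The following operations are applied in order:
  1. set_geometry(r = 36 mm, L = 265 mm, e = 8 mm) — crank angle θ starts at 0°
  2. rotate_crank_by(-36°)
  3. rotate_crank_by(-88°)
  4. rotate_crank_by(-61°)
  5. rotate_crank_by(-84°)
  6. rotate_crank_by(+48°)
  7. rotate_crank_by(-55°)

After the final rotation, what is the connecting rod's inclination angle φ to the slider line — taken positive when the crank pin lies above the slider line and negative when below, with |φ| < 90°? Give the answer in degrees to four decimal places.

6.0223

set_geometry: r = 36 mm, L = 265 mm, e = 8 mm; θ ← 0°
rotate_crank_by(-36°): θ ← 0° -36° = -36°
rotate_crank_by(-88°): θ ← -36° -88° = -124°
rotate_crank_by(-61°): θ ← -124° -61° = -185°
rotate_crank_by(-84°): θ ← -185° -84° = -269°
rotate_crank_by(+48°): θ ← -269° +48° = -221°
rotate_crank_by(-55°): θ ← -221° -55° = -276°
crank pin P = (r cos θ, r sin θ) = (3.763025, 35.802788)
h = r sin θ − e = 35.802788 − 8 = 27.802788
sin φ = h / L = 27.802788 / 265 = 0.10491618
φ = arcsin(0.10491618) = 6.022337°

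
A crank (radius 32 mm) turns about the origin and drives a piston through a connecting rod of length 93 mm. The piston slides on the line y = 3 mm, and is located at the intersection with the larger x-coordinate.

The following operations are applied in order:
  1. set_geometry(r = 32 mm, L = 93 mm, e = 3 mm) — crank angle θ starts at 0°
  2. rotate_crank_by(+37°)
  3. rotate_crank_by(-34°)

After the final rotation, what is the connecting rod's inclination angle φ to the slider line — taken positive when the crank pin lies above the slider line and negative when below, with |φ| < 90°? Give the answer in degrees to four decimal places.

set_geometry: r = 32 mm, L = 93 mm, e = 3 mm; θ ← 0°
rotate_crank_by(+37°): θ ← 0° +37° = 37°
rotate_crank_by(-34°): θ ← 37° -34° = 3°
crank pin P = (r cos θ, r sin θ) = (31.956145, 1.674751)
h = r sin θ − e = 1.674751 − 3 = -1.325249
sin φ = h / L = -1.325249 / 93 = -0.01424999
φ = arcsin(-0.01424999) = -0.816492°

-0.8165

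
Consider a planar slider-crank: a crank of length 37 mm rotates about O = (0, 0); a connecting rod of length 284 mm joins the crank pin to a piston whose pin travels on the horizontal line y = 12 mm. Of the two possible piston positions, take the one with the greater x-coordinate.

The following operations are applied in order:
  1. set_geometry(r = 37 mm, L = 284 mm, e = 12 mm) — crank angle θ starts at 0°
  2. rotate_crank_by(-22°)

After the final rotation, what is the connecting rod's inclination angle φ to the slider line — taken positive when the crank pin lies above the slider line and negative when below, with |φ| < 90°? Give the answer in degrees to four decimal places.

-5.2245

set_geometry: r = 37 mm, L = 284 mm, e = 12 mm; θ ← 0°
rotate_crank_by(-22°): θ ← 0° -22° = -22°
crank pin P = (r cos θ, r sin θ) = (34.305803, -13.860444)
h = r sin θ − e = -13.860444 − 12 = -25.860444
sin φ = h / L = -25.860444 / 284 = -0.09105790
φ = arcsin(-0.09105790) = -5.224470°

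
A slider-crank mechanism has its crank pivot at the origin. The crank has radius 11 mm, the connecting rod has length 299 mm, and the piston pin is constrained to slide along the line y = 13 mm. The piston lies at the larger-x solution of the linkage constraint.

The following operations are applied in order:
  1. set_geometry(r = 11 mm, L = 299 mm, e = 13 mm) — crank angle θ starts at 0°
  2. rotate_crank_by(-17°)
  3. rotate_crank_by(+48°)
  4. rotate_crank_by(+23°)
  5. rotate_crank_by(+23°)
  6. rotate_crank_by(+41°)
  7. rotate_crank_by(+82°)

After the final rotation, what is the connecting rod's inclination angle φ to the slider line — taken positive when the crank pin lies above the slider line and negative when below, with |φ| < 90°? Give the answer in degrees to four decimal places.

set_geometry: r = 11 mm, L = 299 mm, e = 13 mm; θ ← 0°
rotate_crank_by(-17°): θ ← 0° -17° = -17°
rotate_crank_by(+48°): θ ← -17° +48° = 31°
rotate_crank_by(+23°): θ ← 31° +23° = 54°
rotate_crank_by(+23°): θ ← 54° +23° = 77°
rotate_crank_by(+41°): θ ← 77° +41° = 118°
rotate_crank_by(+82°): θ ← 118° +82° = 200°
crank pin P = (r cos θ, r sin θ) = (-10.336619, -3.762222)
h = r sin θ − e = -3.762222 − 13 = -16.762222
sin φ = h / L = -16.762222 / 299 = -0.05606094
φ = arcsin(-0.05606094) = -3.213740°

-3.2137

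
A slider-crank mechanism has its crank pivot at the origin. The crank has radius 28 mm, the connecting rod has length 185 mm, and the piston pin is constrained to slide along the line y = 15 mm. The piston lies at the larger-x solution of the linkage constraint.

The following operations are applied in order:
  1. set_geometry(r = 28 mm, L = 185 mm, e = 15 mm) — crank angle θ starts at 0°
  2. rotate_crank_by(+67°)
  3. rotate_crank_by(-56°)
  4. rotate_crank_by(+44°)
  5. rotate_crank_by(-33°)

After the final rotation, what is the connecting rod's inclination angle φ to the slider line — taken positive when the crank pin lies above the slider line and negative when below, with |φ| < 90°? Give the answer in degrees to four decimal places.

set_geometry: r = 28 mm, L = 185 mm, e = 15 mm; θ ← 0°
rotate_crank_by(+67°): θ ← 0° +67° = 67°
rotate_crank_by(-56°): θ ← 67° -56° = 11°
rotate_crank_by(+44°): θ ← 11° +44° = 55°
rotate_crank_by(-33°): θ ← 55° -33° = 22°
crank pin P = (r cos θ, r sin θ) = (25.961148, 10.488985)
h = r sin θ − e = 10.488985 − 15 = -4.511015
sin φ = h / L = -4.511015 / 185 = -0.02438387
φ = arcsin(-0.02438387) = -1.397231°

-1.3972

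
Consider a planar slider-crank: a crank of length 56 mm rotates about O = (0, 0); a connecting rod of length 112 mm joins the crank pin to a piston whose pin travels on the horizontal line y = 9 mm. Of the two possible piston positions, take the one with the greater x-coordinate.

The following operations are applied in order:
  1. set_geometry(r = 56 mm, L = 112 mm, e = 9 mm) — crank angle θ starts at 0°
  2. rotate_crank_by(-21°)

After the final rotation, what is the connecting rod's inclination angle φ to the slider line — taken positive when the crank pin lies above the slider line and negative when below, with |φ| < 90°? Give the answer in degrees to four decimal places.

-15.0428

set_geometry: r = 56 mm, L = 112 mm, e = 9 mm; θ ← 0°
rotate_crank_by(-21°): θ ← 0° -21° = -21°
crank pin P = (r cos θ, r sin θ) = (52.280504, -20.068605)
h = r sin θ − e = -20.068605 − 9 = -29.068605
sin φ = h / L = -29.068605 / 112 = -0.25954112
φ = arcsin(-0.25954112) = -15.042835°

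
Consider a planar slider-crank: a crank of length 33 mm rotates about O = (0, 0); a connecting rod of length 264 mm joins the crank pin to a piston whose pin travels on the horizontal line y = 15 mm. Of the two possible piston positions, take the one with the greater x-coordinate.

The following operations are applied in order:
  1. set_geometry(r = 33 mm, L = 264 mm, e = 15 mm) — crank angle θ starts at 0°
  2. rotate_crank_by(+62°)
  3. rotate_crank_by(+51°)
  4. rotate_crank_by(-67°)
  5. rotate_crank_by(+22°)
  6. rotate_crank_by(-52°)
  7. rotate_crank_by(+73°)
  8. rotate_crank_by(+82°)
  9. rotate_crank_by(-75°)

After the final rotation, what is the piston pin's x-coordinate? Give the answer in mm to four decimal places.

259.9485

set_geometry: r = 33 mm, L = 264 mm, e = 15 mm; θ ← 0°
rotate_crank_by(+62°): θ ← 0° +62° = 62°
rotate_crank_by(+51°): θ ← 62° +51° = 113°
rotate_crank_by(-67°): θ ← 113° -67° = 46°
rotate_crank_by(+22°): θ ← 46° +22° = 68°
rotate_crank_by(-52°): θ ← 68° -52° = 16°
rotate_crank_by(+73°): θ ← 16° +73° = 89°
rotate_crank_by(+82°): θ ← 89° +82° = 171°
rotate_crank_by(-75°): θ ← 171° -75° = 96°
crank pin P = (r cos θ, r sin θ) = (-3.449439, 32.819223)
h = r sin θ − e = 32.819223 − 15 = 17.819223
x = r cos θ + √(L² − h²) = -3.449439 + √(69696.0 − 317.5247) = -3.449439 + 263.397941 = 259.948502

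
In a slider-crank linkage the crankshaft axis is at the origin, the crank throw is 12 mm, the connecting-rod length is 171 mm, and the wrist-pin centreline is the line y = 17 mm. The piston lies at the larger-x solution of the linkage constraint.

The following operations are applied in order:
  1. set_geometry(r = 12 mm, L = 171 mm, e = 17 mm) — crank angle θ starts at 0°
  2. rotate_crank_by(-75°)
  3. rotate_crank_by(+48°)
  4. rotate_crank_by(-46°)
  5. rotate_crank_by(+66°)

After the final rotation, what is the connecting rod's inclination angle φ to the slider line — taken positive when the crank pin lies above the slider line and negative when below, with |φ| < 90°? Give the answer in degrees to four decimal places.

set_geometry: r = 12 mm, L = 171 mm, e = 17 mm; θ ← 0°
rotate_crank_by(-75°): θ ← 0° -75° = -75°
rotate_crank_by(+48°): θ ← -75° +48° = -27°
rotate_crank_by(-46°): θ ← -27° -46° = -73°
rotate_crank_by(+66°): θ ← -73° +66° = -7°
crank pin P = (r cos θ, r sin θ) = (11.910554, -1.462432)
h = r sin θ − e = -1.462432 − 17 = -18.462432
sin φ = h / L = -18.462432 / 171 = -0.10796744
φ = arcsin(-0.10796744) = -6.198161°

-6.1982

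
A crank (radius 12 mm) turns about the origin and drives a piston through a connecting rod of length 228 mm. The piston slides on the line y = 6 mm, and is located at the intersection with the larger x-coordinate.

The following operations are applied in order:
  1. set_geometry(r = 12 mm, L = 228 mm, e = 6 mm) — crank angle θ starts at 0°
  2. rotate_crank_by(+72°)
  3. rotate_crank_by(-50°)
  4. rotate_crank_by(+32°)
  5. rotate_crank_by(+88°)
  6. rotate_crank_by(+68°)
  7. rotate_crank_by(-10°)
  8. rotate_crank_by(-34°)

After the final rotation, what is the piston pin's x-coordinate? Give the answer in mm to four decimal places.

set_geometry: r = 12 mm, L = 228 mm, e = 6 mm; θ ← 0°
rotate_crank_by(+72°): θ ← 0° +72° = 72°
rotate_crank_by(-50°): θ ← 72° -50° = 22°
rotate_crank_by(+32°): θ ← 22° +32° = 54°
rotate_crank_by(+88°): θ ← 54° +88° = 142°
rotate_crank_by(+68°): θ ← 142° +68° = 210°
rotate_crank_by(-10°): θ ← 210° -10° = 200°
rotate_crank_by(-34°): θ ← 200° -34° = 166°
crank pin P = (r cos θ, r sin θ) = (-11.643549, 2.903063)
h = r sin θ − e = 2.903063 − 6 = -3.096937
x = r cos θ + √(L² − h²) = -11.643549 + √(51984.0 − 9.5910) = -11.643549 + 227.978966 = 216.335417

216.3354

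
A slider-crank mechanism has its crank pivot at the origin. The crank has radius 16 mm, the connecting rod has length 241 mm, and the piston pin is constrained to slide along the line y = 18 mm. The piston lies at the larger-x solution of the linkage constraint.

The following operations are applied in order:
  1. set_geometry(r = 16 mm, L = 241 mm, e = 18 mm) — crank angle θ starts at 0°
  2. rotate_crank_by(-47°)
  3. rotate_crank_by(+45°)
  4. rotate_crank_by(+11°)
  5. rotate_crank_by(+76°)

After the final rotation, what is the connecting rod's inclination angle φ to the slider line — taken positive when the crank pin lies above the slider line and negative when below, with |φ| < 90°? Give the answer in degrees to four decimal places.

-0.4900

set_geometry: r = 16 mm, L = 241 mm, e = 18 mm; θ ← 0°
rotate_crank_by(-47°): θ ← 0° -47° = -47°
rotate_crank_by(+45°): θ ← -47° +45° = -2°
rotate_crank_by(+11°): θ ← -2° +11° = 9°
rotate_crank_by(+76°): θ ← 9° +76° = 85°
crank pin P = (r cos θ, r sin θ) = (1.394492, 15.939115)
h = r sin θ − e = 15.939115 − 18 = -2.060885
sin φ = h / L = -2.060885 / 241 = -0.00855139
φ = arcsin(-0.00855139) = -0.489964°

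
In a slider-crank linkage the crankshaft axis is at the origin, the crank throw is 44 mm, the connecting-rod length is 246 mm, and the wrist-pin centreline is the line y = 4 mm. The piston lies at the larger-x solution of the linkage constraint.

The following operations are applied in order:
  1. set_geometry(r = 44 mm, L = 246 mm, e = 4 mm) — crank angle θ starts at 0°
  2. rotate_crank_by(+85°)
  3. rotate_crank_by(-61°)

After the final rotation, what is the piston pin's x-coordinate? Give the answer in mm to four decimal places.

285.8032

set_geometry: r = 44 mm, L = 246 mm, e = 4 mm; θ ← 0°
rotate_crank_by(+85°): θ ← 0° +85° = 85°
rotate_crank_by(-61°): θ ← 85° -61° = 24°
crank pin P = (r cos θ, r sin θ) = (40.196000, 17.896412)
h = r sin θ − e = 17.896412 − 4 = 13.896412
x = r cos θ + √(L² − h²) = 40.196000 + √(60516.0 − 193.1103) = 40.196000 + 245.607186 = 285.803186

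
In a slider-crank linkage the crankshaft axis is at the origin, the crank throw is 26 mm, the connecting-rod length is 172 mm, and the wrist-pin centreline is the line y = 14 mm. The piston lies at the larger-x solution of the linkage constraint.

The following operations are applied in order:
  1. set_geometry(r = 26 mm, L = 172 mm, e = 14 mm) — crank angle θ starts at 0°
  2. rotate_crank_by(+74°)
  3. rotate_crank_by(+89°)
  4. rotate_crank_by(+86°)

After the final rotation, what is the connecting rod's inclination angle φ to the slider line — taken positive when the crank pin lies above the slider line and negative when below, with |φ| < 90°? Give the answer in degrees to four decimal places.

set_geometry: r = 26 mm, L = 172 mm, e = 14 mm; θ ← 0°
rotate_crank_by(+74°): θ ← 0° +74° = 74°
rotate_crank_by(+89°): θ ← 74° +89° = 163°
rotate_crank_by(+86°): θ ← 163° +86° = 249°
crank pin P = (r cos θ, r sin θ) = (-9.317567, -24.273091)
h = r sin θ − e = -24.273091 − 14 = -38.273091
sin φ = h / L = -38.273091 / 172 = -0.22251797
φ = arcsin(-0.22251797) = -12.856969°

-12.8570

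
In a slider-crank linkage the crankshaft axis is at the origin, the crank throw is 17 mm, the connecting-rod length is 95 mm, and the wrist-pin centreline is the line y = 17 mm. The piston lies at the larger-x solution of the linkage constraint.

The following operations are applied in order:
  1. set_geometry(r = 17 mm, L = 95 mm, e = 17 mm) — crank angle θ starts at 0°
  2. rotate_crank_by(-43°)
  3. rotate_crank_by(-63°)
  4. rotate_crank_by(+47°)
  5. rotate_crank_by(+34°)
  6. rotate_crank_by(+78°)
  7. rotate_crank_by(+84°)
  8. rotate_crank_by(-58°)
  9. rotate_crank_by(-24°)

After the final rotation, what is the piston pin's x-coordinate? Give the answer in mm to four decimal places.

104.7010

set_geometry: r = 17 mm, L = 95 mm, e = 17 mm; θ ← 0°
rotate_crank_by(-43°): θ ← 0° -43° = -43°
rotate_crank_by(-63°): θ ← -43° -63° = -106°
rotate_crank_by(+47°): θ ← -106° +47° = -59°
rotate_crank_by(+34°): θ ← -59° +34° = -25°
rotate_crank_by(+78°): θ ← -25° +78° = 53°
rotate_crank_by(+84°): θ ← 53° +84° = 137°
rotate_crank_by(-58°): θ ← 137° -58° = 79°
rotate_crank_by(-24°): θ ← 79° -24° = 55°
crank pin P = (r cos θ, r sin θ) = (9.750799, 13.925585)
h = r sin θ − e = 13.925585 − 17 = -3.074415
x = r cos θ + √(L² − h²) = 9.750799 + √(9025.0 − 9.4520) = 9.750799 + 94.950239 = 104.701039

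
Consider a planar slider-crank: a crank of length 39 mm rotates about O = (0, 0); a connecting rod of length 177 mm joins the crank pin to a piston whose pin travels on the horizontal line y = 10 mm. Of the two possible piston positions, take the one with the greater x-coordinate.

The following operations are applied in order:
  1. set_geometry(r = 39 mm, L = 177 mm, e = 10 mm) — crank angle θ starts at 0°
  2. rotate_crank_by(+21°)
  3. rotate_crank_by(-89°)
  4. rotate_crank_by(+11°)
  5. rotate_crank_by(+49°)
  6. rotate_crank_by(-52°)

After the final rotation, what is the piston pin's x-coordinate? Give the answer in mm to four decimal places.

191.0015

set_geometry: r = 39 mm, L = 177 mm, e = 10 mm; θ ← 0°
rotate_crank_by(+21°): θ ← 0° +21° = 21°
rotate_crank_by(-89°): θ ← 21° -89° = -68°
rotate_crank_by(+11°): θ ← -68° +11° = -57°
rotate_crank_by(+49°): θ ← -57° +49° = -8°
rotate_crank_by(-52°): θ ← -8° -52° = -60°
crank pin P = (r cos θ, r sin θ) = (19.500000, -33.774991)
h = r sin θ − e = -33.774991 − 10 = -43.774991
x = r cos θ + √(L² − h²) = 19.500000 + √(31329.0 − 1916.2498) = 19.500000 + 171.501458 = 191.001458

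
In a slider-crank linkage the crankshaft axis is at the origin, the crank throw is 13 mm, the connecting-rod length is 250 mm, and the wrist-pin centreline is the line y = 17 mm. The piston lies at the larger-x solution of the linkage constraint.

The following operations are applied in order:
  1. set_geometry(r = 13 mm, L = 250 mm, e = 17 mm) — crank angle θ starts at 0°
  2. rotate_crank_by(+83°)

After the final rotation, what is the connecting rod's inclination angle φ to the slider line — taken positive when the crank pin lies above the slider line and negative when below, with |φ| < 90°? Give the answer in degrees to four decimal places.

-0.9390

set_geometry: r = 13 mm, L = 250 mm, e = 17 mm; θ ← 0°
rotate_crank_by(+83°): θ ← 0° +83° = 83°
crank pin P = (r cos θ, r sin θ) = (1.584301, 12.903100)
h = r sin θ − e = 12.903100 − 17 = -4.096900
sin φ = h / L = -4.096900 / 250 = -0.01638760
φ = arcsin(-0.01638760) = -0.938982°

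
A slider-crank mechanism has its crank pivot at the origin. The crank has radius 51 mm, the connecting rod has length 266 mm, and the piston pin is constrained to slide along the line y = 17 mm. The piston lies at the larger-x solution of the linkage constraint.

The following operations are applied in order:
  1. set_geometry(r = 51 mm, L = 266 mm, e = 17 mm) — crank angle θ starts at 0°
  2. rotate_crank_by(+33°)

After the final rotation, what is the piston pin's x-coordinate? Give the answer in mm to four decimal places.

set_geometry: r = 51 mm, L = 266 mm, e = 17 mm; θ ← 0°
rotate_crank_by(+33°): θ ← 0° +33° = 33°
crank pin P = (r cos θ, r sin θ) = (42.772199, 27.776591)
h = r sin θ − e = 27.776591 − 17 = 10.776591
x = r cos θ + √(L² − h²) = 42.772199 + √(70756.0 − 116.1349) = 42.772199 + 265.781612 = 308.553811

308.5538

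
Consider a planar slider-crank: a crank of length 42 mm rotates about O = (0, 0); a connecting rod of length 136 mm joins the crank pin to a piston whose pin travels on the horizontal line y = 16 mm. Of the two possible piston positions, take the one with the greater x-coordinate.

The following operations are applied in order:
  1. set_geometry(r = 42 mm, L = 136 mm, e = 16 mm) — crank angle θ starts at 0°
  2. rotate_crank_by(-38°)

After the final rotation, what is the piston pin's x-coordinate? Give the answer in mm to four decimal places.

162.4948

set_geometry: r = 42 mm, L = 136 mm, e = 16 mm; θ ← 0°
rotate_crank_by(-38°): θ ← 0° -38° = -38°
crank pin P = (r cos θ, r sin θ) = (33.096452, -25.857782)
h = r sin θ − e = -25.857782 − 16 = -41.857782
x = r cos θ + √(L² − h²) = 33.096452 + √(18496.0 − 1752.0739) = 33.096452 + 129.398323 = 162.494775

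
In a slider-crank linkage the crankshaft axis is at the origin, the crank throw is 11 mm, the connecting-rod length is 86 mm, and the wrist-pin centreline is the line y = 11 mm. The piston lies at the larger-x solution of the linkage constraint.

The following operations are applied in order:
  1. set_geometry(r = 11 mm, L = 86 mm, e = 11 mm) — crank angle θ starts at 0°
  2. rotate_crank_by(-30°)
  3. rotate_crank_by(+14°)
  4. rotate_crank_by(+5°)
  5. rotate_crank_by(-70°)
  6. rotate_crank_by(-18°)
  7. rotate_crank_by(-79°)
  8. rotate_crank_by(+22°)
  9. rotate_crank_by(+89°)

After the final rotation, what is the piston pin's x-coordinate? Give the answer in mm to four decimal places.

set_geometry: r = 11 mm, L = 86 mm, e = 11 mm; θ ← 0°
rotate_crank_by(-30°): θ ← 0° -30° = -30°
rotate_crank_by(+14°): θ ← -30° +14° = -16°
rotate_crank_by(+5°): θ ← -16° +5° = -11°
rotate_crank_by(-70°): θ ← -11° -70° = -81°
rotate_crank_by(-18°): θ ← -81° -18° = -99°
rotate_crank_by(-79°): θ ← -99° -79° = -178°
rotate_crank_by(+22°): θ ← -178° +22° = -156°
rotate_crank_by(+89°): θ ← -156° +89° = -67°
crank pin P = (r cos θ, r sin θ) = (4.298042, -10.125553)
h = r sin θ − e = -10.125553 − 11 = -21.125553
x = r cos θ + √(L² − h²) = 4.298042 + √(7396.0 − 446.2890) = 4.298042 + 83.364927 = 87.662969

87.6630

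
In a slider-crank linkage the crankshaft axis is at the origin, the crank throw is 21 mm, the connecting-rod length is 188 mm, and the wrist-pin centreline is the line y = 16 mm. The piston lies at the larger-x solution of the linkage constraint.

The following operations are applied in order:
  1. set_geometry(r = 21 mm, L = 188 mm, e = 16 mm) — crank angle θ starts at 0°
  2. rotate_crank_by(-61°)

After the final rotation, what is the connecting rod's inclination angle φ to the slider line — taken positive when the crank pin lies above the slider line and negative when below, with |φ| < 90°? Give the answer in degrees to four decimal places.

-10.5331

set_geometry: r = 21 mm, L = 188 mm, e = 16 mm; θ ← 0°
rotate_crank_by(-61°): θ ← 0° -61° = -61°
crank pin P = (r cos θ, r sin θ) = (10.181002, -18.367014)
h = r sin θ − e = -18.367014 − 16 = -34.367014
sin φ = h / L = -34.367014 / 188 = -0.18280327
φ = arcsin(-0.18280327) = -10.533085°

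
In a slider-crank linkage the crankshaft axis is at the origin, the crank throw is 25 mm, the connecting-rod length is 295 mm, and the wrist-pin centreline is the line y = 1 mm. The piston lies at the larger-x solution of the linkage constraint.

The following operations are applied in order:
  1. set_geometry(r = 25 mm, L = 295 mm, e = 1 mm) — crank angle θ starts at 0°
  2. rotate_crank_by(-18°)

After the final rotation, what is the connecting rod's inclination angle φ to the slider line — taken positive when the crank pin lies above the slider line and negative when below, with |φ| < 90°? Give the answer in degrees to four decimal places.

set_geometry: r = 25 mm, L = 295 mm, e = 1 mm; θ ← 0°
rotate_crank_by(-18°): θ ← 0° -18° = -18°
crank pin P = (r cos θ, r sin θ) = (23.776413, -7.725425)
h = r sin θ − e = -7.725425 − 1 = -8.725425
sin φ = h / L = -8.725425 / 295 = -0.02957771
φ = arcsin(-0.02957771) = -1.694925°

-1.6949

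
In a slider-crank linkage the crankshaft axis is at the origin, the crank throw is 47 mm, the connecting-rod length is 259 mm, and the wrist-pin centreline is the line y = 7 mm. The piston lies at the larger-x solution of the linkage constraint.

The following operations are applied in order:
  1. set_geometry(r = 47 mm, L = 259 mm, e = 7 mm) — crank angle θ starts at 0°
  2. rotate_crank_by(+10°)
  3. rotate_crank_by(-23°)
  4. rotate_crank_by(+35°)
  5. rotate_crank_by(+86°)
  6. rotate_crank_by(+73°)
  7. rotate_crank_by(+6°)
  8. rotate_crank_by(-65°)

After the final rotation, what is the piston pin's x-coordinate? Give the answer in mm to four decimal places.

232.0010

set_geometry: r = 47 mm, L = 259 mm, e = 7 mm; θ ← 0°
rotate_crank_by(+10°): θ ← 0° +10° = 10°
rotate_crank_by(-23°): θ ← 10° -23° = -13°
rotate_crank_by(+35°): θ ← -13° +35° = 22°
rotate_crank_by(+86°): θ ← 22° +86° = 108°
rotate_crank_by(+73°): θ ← 108° +73° = 181°
rotate_crank_by(+6°): θ ← 181° +6° = 187°
rotate_crank_by(-65°): θ ← 187° -65° = 122°
crank pin P = (r cos θ, r sin θ) = (-24.906205, 39.858261)
h = r sin θ − e = 39.858261 − 7 = 32.858261
x = r cos θ + √(L² − h²) = -24.906205 + √(67081.0 − 1079.6653) = -24.906205 + 256.907249 = 232.001044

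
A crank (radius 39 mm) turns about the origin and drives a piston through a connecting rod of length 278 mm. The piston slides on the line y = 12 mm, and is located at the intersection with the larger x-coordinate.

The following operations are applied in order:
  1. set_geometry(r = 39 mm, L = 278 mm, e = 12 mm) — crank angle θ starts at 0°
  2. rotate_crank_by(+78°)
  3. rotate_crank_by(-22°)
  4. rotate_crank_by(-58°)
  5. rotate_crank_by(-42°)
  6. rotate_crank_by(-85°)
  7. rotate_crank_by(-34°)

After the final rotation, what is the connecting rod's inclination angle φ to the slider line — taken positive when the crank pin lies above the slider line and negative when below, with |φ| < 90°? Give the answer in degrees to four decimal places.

-4.8290

set_geometry: r = 39 mm, L = 278 mm, e = 12 mm; θ ← 0°
rotate_crank_by(+78°): θ ← 0° +78° = 78°
rotate_crank_by(-22°): θ ← 78° -22° = 56°
rotate_crank_by(-58°): θ ← 56° -58° = -2°
rotate_crank_by(-42°): θ ← -2° -42° = -44°
rotate_crank_by(-85°): θ ← -44° -85° = -129°
rotate_crank_by(-34°): θ ← -129° -34° = -163°
crank pin P = (r cos θ, r sin θ) = (-37.295885, -11.402496)
h = r sin θ − e = -11.402496 − 12 = -23.402496
sin φ = h / L = -23.402496 / 278 = -0.08418164
φ = arcsin(-0.08418164) = -4.828968°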